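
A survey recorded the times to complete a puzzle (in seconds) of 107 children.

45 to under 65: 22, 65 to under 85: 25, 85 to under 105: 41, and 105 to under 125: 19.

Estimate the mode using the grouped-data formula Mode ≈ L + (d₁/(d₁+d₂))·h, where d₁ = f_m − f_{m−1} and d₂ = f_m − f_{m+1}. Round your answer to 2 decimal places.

Modal class: 85 to under 105 (highest frequency 41).
d₁ = 41 − 25 = 16, d₂ = 41 − 19 = 22
Mode ≈ 85 + (16/(16+22)) × 20 = 85 + 8.4211 = 93.4211

93.42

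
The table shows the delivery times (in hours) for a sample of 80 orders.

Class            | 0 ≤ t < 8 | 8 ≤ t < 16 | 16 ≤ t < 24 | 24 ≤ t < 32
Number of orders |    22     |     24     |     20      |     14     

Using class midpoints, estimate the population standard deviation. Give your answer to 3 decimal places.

Midpoints: 4, 12, 20, 28
n = 80, Σfm = 1168, mean = 14.6000
Σfm² = 22784
Σf(m − x̄)² = Σfm² − (Σfm)²/n = 22784 − 1168²/80 = 5731.2000
Population variance = 5731.2000 / 80 = 71.6400
Standard deviation = √71.6400 = 8.4640

8.464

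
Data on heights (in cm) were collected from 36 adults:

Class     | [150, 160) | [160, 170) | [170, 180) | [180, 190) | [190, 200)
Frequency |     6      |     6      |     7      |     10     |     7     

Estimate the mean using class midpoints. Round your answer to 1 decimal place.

176.7

Midpoints: 155, 165, 175, 185, 195
Σfm = 6×155 + 6×165 + 7×175 + 10×185 + 7×195 = 6360
n = Σf = 36
Mean = 6360 / 36 = 176.6667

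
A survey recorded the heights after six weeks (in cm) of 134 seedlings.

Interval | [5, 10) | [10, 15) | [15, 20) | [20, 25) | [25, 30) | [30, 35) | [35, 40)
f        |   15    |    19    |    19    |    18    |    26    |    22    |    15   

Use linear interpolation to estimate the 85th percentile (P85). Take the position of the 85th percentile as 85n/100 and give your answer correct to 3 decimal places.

Cumulative frequencies: 15, 34, 53, 71, 97, 119, 134
n = 134; position = 85n/100 = 113.9.
This falls in the class [30, 35): L = 30, F = 97, f = 22, h = 5.
85th percentile ≈ 30 + ((113.9 − 97) / 22) × 5 = 33.8409

33.841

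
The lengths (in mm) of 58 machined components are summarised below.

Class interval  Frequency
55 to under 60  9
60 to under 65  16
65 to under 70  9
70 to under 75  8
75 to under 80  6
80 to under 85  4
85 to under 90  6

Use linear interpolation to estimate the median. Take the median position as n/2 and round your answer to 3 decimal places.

Cumulative frequencies: 9, 25, 34, 42, 48, 52, 58
n = 58; position = n/2 = 29.
This falls in the class 65 to under 70: L = 65, F = 25, f = 9, h = 5.
Median ≈ 65 + ((29 − 25) / 9) × 5 = 67.2222

67.222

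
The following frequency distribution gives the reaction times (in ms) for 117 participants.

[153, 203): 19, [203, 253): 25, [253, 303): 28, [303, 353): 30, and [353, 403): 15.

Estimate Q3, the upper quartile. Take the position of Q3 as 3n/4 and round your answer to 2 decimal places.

Cumulative frequencies: 19, 44, 72, 102, 117
n = 117; position = 3n/4 = 87.75.
This falls in the class [303, 353): L = 303, F = 72, f = 30, h = 50.
Upper quartile ≈ 303 + ((87.75 − 72) / 30) × 50 = 329.2500

329.25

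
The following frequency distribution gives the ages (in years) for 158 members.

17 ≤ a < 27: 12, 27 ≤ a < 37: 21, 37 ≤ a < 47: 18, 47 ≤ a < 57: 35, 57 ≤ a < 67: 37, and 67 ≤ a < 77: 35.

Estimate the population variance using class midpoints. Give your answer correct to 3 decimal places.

244.452

Midpoints: 22, 32, 42, 52, 62, 72
n = 158, Σfm = 8326, mean = 52.6962
Σfm² = 477372
Σf(m − x̄)² = Σfm² − (Σfm)²/n = 477372 − 8326²/158 = 38623.4177
Population variance = 38623.4177 / 158 = 244.4520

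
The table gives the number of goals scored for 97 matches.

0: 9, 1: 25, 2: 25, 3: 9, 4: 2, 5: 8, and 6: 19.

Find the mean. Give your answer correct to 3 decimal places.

Values: 0, 1, 2, 3, 4, 5, 6
Σfx = 9×0 + 25×1 + 25×2 + 9×3 + 2×4 + 8×5 + 19×6 = 264
n = Σf = 97
Mean = 264 / 97 = 2.7216

2.722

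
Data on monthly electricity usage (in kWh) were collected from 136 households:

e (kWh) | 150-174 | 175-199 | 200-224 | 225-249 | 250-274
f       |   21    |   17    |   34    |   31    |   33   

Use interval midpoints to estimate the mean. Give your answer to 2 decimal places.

218.99

Midpoints: 162, 187, 212, 237, 262
Σfm = 21×162 + 17×187 + 34×212 + 31×237 + 33×262 = 29782
n = Σf = 136
Mean = 29782 / 136 = 218.9853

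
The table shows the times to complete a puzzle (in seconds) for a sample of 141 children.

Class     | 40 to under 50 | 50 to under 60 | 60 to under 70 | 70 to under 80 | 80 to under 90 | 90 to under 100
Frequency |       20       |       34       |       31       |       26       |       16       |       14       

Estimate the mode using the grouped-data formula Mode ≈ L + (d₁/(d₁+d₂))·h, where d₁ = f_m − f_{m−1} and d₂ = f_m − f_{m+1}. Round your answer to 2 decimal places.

58.24

Modal class: 50 to under 60 (highest frequency 34).
d₁ = 34 − 20 = 14, d₂ = 34 − 31 = 3
Mode ≈ 50 + (14/(14+3)) × 10 = 50 + 8.2353 = 58.2353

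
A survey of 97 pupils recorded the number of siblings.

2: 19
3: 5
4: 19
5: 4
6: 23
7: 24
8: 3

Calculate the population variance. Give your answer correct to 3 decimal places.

3.666

Values: 2, 3, 4, 5, 6, 7, 8
n = 97, Σfx = 479, mean = 4.9381
Σfx² = 2721
Σf(x − x̄)² = Σfx² − (Σfx)²/n = 2721 − 479²/97 = 355.6289
Population variance = 355.6289 / 97 = 3.6663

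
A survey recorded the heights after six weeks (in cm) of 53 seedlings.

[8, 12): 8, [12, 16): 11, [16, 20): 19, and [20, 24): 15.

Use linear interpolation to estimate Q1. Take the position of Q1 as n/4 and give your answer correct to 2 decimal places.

Cumulative frequencies: 8, 19, 38, 53
n = 53; position = n/4 = 13.25.
This falls in the class [12, 16): L = 12, F = 8, f = 11, h = 4.
Lower quartile ≈ 12 + ((13.25 − 8) / 11) × 4 = 13.9091

13.91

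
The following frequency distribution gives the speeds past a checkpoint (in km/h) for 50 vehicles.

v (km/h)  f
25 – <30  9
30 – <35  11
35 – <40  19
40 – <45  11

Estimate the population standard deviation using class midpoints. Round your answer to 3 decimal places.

Midpoints: 27.5, 32.5, 37.5, 42.5
n = 50, Σfm = 1785, mean = 35.7000
Σfm² = 65012.5
Σf(m − x̄)² = Σfm² − (Σfm)²/n = 65012.5 − 1785²/50 = 1288.0000
Population variance = 1288.0000 / 50 = 25.7600
Standard deviation = √25.7600 = 5.0754

5.075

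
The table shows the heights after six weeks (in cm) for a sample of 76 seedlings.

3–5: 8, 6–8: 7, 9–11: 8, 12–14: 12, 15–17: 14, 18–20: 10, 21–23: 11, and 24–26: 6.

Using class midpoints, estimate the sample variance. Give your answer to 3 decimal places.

Midpoints: 4, 7, 10, 13, 16, 19, 22, 25
n = 76, Σfm = 1123, mean = 14.7763
Σfm² = 19567
Σf(m − x̄)² = Σfm² − (Σfm)²/n = 19567 − 1123²/76 = 2973.1974
Sample variance = 2973.1974 / 75 = 39.6426

39.643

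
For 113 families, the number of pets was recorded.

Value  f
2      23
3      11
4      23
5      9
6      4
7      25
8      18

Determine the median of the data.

Cumulative frequencies: 23, 34, 57, 66, 70, 95, 113
n = 113, so the median is the value in position (n+1)/2 = 57.
Position 57 falls at value 4.

4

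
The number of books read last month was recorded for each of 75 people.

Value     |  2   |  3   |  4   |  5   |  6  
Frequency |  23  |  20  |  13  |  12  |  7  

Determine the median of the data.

3

Cumulative frequencies: 23, 43, 56, 68, 75
n = 75, so the median is the value in position (n+1)/2 = 38.
Position 38 falls at value 3.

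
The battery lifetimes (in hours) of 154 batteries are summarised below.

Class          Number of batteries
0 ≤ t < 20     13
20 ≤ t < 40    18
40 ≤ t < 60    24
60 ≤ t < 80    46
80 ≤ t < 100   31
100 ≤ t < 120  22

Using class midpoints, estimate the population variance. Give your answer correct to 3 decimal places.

Midpoints: 10, 30, 50, 70, 90, 110
n = 154, Σfm = 10300, mean = 66.8831
Σfm² = 820200
Σf(m − x̄)² = Σfm² − (Σfm)²/n = 820200 − 10300²/154 = 131303.8961
Population variance = 131303.8961 / 154 = 852.6227

852.623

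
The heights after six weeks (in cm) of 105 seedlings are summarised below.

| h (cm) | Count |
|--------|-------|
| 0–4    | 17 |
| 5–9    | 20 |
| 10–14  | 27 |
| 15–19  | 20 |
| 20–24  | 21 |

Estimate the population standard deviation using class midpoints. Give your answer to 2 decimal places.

6.75

Midpoints: 2, 7, 12, 17, 22
n = 105, Σfm = 1300, mean = 12.3810
Σfm² = 20880
Σf(m − x̄)² = Σfm² − (Σfm)²/n = 20880 − 1300²/105 = 4784.7619
Population variance = 4784.7619 / 105 = 45.5692
Standard deviation = √45.5692 = 6.7505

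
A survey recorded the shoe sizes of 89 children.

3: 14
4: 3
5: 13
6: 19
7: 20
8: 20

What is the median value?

Cumulative frequencies: 14, 17, 30, 49, 69, 89
n = 89, so the median is the value in position (n+1)/2 = 45.
Position 45 falls at value 6.

6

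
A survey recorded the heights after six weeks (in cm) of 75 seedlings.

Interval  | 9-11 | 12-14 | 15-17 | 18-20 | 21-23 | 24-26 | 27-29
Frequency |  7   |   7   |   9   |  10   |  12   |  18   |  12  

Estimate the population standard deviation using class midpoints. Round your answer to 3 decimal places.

Midpoints: 10, 13, 16, 19, 22, 25, 28
n = 75, Σfm = 1545, mean = 20.6000
Σfm² = 34263
Σf(m − x̄)² = Σfm² − (Σfm)²/n = 34263 − 1545²/75 = 2436.0000
Population variance = 2436.0000 / 75 = 32.4800
Standard deviation = √32.4800 = 5.6991

5.699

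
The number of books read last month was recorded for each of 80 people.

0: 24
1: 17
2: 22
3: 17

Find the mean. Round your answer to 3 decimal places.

1.400

Values: 0, 1, 2, 3
Σfx = 24×0 + 17×1 + 22×2 + 17×3 = 112
n = Σf = 80
Mean = 112 / 80 = 1.4000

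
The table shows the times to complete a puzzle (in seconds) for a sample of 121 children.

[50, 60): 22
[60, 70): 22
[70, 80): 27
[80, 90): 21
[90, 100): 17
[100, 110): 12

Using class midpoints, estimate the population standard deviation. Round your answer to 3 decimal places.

15.794

Midpoints: 55, 65, 75, 85, 95, 105
n = 121, Σfm = 9325, mean = 77.0661
Σfm² = 748825
Σf(m − x̄)² = Σfm² − (Σfm)²/n = 748825 − 9325²/121 = 30183.4711
Population variance = 30183.4711 / 121 = 249.4502
Standard deviation = √249.4502 = 15.7940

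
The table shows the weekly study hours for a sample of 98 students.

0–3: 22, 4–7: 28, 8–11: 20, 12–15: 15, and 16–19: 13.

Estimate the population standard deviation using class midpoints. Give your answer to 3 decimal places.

Midpoints: 1.5, 5.5, 9.5, 13.5, 17.5
n = 98, Σfm = 807, mean = 8.2347
Σfm² = 9416.5
Σf(m − x̄)² = Σfm² − (Σfm)²/n = 9416.5 − 807²/98 = 2771.1020
Population variance = 2771.1020 / 98 = 28.2766
Standard deviation = √28.2766 = 5.3176

5.318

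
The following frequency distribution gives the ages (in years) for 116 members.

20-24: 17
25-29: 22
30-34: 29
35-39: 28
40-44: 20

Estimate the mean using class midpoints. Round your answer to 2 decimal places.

32.52

Midpoints: 22, 27, 32, 37, 42
Σfm = 17×22 + 22×27 + 29×32 + 28×37 + 20×42 = 3772
n = Σf = 116
Mean = 3772 / 116 = 32.5172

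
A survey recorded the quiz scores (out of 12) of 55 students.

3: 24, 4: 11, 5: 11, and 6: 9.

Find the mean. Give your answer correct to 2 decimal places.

Values: 3, 4, 5, 6
Σfx = 24×3 + 11×4 + 11×5 + 9×6 = 225
n = Σf = 55
Mean = 225 / 55 = 4.0909

4.09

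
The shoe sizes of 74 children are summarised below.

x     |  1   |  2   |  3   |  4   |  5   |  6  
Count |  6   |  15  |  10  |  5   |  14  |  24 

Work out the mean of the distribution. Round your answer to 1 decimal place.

4.1

Values: 1, 2, 3, 4, 5, 6
Σfx = 6×1 + 15×2 + 10×3 + 5×4 + 14×5 + 24×6 = 300
n = Σf = 74
Mean = 300 / 74 = 4.0541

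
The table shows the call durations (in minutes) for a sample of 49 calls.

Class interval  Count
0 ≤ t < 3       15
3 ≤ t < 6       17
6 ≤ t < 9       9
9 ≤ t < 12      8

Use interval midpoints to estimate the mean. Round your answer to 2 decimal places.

Midpoints: 1.5, 4.5, 7.5, 10.5
Σfm = 15×1.5 + 17×4.5 + 9×7.5 + 8×10.5 = 250.5
n = Σf = 49
Mean = 250.5 / 49 = 5.1122

5.11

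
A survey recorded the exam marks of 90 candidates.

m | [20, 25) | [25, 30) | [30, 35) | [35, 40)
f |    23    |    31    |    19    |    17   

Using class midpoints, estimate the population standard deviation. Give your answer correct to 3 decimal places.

Midpoints: 22.5, 27.5, 32.5, 37.5
n = 90, Σfm = 2625, mean = 29.1667
Σfm² = 79062.5
Σf(m − x̄)² = Σfm² − (Σfm)²/n = 79062.5 − 2625²/90 = 2500.0000
Population variance = 2500.0000 / 90 = 27.7778
Standard deviation = √27.7778 = 5.2705

5.270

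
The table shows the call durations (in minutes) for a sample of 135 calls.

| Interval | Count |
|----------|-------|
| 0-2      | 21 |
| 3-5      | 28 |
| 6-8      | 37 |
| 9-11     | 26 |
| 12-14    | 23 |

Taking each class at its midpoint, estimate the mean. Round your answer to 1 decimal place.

7.0

Midpoints: 1, 4, 7, 10, 13
Σfm = 21×1 + 28×4 + 37×7 + 26×10 + 23×13 = 951
n = Σf = 135
Mean = 951 / 135 = 7.0444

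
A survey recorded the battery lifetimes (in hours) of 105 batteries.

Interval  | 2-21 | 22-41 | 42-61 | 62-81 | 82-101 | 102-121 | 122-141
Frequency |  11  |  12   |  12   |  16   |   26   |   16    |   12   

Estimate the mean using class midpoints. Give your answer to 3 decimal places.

76.262

Midpoints: 11.5, 31.5, 51.5, 71.5, 91.5, 111.5, 131.5
Σfm = 11×11.5 + 12×31.5 + 12×51.5 + 16×71.5 + 26×91.5 + 16×111.5 + 12×131.5 = 8007.5
n = Σf = 105
Mean = 8007.5 / 105 = 76.2619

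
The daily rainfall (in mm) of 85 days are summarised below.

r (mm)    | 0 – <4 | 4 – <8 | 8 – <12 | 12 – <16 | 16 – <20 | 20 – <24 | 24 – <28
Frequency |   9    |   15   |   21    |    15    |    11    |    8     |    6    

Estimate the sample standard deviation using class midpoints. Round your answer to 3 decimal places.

6.848

Midpoints: 2, 6, 10, 14, 18, 22, 26
n = 85, Σfm = 1058, mean = 12.4471
Σfm² = 17108
Σf(m − x̄)² = Σfm² − (Σfm)²/n = 17108 − 1058²/85 = 3939.0118
Sample variance = 3939.0118 / 84 = 46.8930
Standard deviation = √46.8930 = 6.8478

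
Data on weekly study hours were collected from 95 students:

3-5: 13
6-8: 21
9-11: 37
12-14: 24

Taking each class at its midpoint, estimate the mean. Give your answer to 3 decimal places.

9.274

Midpoints: 4, 7, 10, 13
Σfm = 13×4 + 21×7 + 37×10 + 24×13 = 881
n = Σf = 95
Mean = 881 / 95 = 9.2737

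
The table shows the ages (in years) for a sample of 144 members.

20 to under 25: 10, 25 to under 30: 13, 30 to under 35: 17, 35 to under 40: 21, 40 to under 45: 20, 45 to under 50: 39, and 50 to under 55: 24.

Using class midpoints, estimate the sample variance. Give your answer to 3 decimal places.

Midpoints: 22.5, 27.5, 32.5, 37.5, 42.5, 47.5, 52.5
n = 144, Σfm = 5885, mean = 40.8681
Σfm² = 252650
Σf(m − x̄)² = Σfm² − (Σfm)²/n = 252650 − 5885²/144 = 12141.4931
Sample variance = 12141.4931 / 143 = 84.9055

84.906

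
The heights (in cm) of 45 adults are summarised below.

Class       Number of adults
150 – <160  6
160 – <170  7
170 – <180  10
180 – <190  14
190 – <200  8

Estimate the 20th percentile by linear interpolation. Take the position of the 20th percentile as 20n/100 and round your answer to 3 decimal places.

164.286

Cumulative frequencies: 6, 13, 23, 37, 45
n = 45; position = 20n/100 = 9.
This falls in the class 160 – <170: L = 160, F = 6, f = 7, h = 10.
20th percentile ≈ 160 + ((9 − 6) / 7) × 10 = 164.2857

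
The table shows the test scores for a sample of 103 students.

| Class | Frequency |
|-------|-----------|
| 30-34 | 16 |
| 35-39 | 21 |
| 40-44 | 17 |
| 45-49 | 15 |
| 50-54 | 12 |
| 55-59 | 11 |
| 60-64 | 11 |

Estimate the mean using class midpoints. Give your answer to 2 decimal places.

45.06

Midpoints: 32, 37, 42, 47, 52, 57, 62
Σfm = 16×32 + 21×37 + 17×42 + 15×47 + 12×52 + 11×57 + 11×62 = 4641
n = Σf = 103
Mean = 4641 / 103 = 45.0583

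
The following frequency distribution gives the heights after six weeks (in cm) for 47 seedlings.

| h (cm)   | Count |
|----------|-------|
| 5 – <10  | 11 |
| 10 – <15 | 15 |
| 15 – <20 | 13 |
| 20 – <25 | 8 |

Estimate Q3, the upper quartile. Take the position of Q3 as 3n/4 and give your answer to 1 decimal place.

18.6

Cumulative frequencies: 11, 26, 39, 47
n = 47; position = 3n/4 = 35.25.
This falls in the class 15 – <20: L = 15, F = 26, f = 13, h = 5.
Upper quartile ≈ 15 + ((35.25 − 26) / 13) × 5 = 18.5577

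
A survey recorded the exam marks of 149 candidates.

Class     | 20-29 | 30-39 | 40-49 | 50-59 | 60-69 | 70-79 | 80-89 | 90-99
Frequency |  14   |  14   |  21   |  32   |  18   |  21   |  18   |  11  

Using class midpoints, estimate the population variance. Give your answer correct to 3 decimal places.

Midpoints: 24.5, 34.5, 44.5, 54.5, 64.5, 74.5, 84.5, 94.5
n = 149, Σfm = 8790.5, mean = 58.9966
Σfm² = 579897.25
Σf(m − x̄)² = Σfm² − (Σfm)²/n = 579897.25 − 8790.5²/149 = 61287.2483
Population variance = 61287.2483 / 149 = 411.3238

411.324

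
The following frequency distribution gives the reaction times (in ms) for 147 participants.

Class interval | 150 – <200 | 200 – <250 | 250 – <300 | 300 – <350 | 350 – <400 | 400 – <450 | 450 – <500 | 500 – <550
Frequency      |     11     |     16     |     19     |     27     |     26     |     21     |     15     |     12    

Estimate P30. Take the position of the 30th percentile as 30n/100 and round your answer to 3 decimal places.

295.000

Cumulative frequencies: 11, 27, 46, 73, 99, 120, 135, 147
n = 147; position = 30n/100 = 44.1.
This falls in the class 250 – <300: L = 250, F = 27, f = 19, h = 50.
30th percentile ≈ 250 + ((44.1 − 27) / 19) × 50 = 295.0000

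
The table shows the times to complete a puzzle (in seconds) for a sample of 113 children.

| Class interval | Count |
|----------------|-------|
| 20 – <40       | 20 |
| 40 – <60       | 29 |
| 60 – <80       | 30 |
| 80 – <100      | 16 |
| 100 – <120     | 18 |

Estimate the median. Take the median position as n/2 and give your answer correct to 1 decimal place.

Cumulative frequencies: 20, 49, 79, 95, 113
n = 113; position = n/2 = 56.5.
This falls in the class 60 – <80: L = 60, F = 49, f = 30, h = 20.
Median ≈ 60 + ((56.5 − 49) / 30) × 20 = 65.0000

65.0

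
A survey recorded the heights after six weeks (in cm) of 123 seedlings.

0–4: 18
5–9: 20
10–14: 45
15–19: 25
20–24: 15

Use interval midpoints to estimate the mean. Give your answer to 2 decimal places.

11.96

Midpoints: 2, 7, 12, 17, 22
Σfm = 18×2 + 20×7 + 45×12 + 25×17 + 15×22 = 1471
n = Σf = 123
Mean = 1471 / 123 = 11.9593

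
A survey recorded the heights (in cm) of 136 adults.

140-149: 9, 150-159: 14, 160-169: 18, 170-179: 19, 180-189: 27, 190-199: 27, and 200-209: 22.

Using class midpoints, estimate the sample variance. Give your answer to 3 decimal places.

Midpoints: 144.5, 154.5, 164.5, 174.5, 184.5, 194.5, 204.5
n = 136, Σfm = 24472, mean = 179.9412
Σfm² = 4448294
Σf(m − x̄)² = Σfm² − (Σfm)²/n = 4448294 − 24472²/136 = 44773.5294
Sample variance = 44773.5294 / 135 = 331.6558

331.656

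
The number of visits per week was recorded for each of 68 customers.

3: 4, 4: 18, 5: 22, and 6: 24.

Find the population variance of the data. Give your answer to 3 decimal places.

Values: 3, 4, 5, 6
n = 68, Σfx = 338, mean = 4.9706
Σfx² = 1738
Σf(x − x̄)² = Σfx² − (Σfx)²/n = 1738 − 338²/68 = 57.9412
Population variance = 57.9412 / 68 = 0.8521

0.852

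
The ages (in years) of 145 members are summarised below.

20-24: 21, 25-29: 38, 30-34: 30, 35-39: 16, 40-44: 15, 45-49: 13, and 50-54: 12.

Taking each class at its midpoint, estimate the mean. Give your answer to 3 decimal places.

Midpoints: 22, 27, 32, 37, 42, 47, 52
Σfm = 21×22 + 38×27 + 30×32 + 16×37 + 15×42 + 13×47 + 12×52 = 4905
n = Σf = 145
Mean = 4905 / 145 = 33.8276

33.828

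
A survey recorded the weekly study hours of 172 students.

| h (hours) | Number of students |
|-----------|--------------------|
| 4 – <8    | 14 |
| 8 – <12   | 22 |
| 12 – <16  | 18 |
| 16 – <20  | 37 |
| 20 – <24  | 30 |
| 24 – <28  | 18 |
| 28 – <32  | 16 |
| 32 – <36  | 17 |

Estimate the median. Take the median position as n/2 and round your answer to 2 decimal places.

19.46

Cumulative frequencies: 14, 36, 54, 91, 121, 139, 155, 172
n = 172; position = n/2 = 86.
This falls in the class 16 – <20: L = 16, F = 54, f = 37, h = 4.
Median ≈ 16 + ((86 − 54) / 37) × 4 = 19.4595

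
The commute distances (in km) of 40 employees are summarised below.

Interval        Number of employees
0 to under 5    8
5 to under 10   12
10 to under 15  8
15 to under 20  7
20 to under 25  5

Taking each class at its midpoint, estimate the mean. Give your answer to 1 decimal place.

11.1

Midpoints: 2.5, 7.5, 12.5, 17.5, 22.5
Σfm = 8×2.5 + 12×7.5 + 8×12.5 + 7×17.5 + 5×22.5 = 445
n = Σf = 40
Mean = 445 / 40 = 11.1250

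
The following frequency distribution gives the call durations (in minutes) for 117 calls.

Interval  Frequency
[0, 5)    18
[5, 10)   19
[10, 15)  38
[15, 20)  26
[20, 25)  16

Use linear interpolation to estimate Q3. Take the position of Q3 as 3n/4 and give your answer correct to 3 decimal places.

Cumulative frequencies: 18, 37, 75, 101, 117
n = 117; position = 3n/4 = 87.75.
This falls in the class [15, 20): L = 15, F = 75, f = 26, h = 5.
Upper quartile ≈ 15 + ((87.75 − 75) / 26) × 5 = 17.4519

17.452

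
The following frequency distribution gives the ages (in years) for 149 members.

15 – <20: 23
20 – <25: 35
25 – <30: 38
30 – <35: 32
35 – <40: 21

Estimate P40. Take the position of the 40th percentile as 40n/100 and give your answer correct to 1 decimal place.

Cumulative frequencies: 23, 58, 96, 128, 149
n = 149; position = 40n/100 = 59.6.
This falls in the class 25 – <30: L = 25, F = 58, f = 38, h = 5.
40th percentile ≈ 25 + ((59.6 − 58) / 38) × 5 = 25.2105

25.2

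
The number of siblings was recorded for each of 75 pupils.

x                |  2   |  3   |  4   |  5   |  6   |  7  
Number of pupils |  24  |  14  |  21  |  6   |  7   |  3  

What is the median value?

3

Cumulative frequencies: 24, 38, 59, 65, 72, 75
n = 75, so the median is the value in position (n+1)/2 = 38.
Position 38 falls at value 3.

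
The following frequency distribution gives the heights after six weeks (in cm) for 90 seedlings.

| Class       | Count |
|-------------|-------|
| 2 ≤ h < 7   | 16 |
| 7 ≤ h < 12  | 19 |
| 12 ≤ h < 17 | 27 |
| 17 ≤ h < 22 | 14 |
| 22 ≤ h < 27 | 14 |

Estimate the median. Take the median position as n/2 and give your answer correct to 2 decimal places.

13.85

Cumulative frequencies: 16, 35, 62, 76, 90
n = 90; position = n/2 = 45.
This falls in the class 12 ≤ h < 17: L = 12, F = 35, f = 27, h = 5.
Median ≈ 12 + ((45 − 35) / 27) × 5 = 13.8519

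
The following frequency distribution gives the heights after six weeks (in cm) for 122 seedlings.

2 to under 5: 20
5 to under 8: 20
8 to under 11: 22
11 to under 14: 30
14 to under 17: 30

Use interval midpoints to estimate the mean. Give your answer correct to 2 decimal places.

10.24

Midpoints: 3.5, 6.5, 9.5, 12.5, 15.5
Σfm = 20×3.5 + 20×6.5 + 22×9.5 + 30×12.5 + 30×15.5 = 1249
n = Σf = 122
Mean = 1249 / 122 = 10.2377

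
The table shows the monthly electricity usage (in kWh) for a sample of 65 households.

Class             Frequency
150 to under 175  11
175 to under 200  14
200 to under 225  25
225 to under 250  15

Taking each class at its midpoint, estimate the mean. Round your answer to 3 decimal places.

Midpoints: 162.5, 187.5, 212.5, 237.5
Σfm = 11×162.5 + 14×187.5 + 25×212.5 + 15×237.5 = 13287.5
n = Σf = 65
Mean = 13287.5 / 65 = 204.4231

204.423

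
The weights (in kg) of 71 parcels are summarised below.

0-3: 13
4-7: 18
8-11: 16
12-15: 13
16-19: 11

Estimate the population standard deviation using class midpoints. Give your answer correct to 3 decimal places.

Midpoints: 1.5, 5.5, 9.5, 13.5, 17.5
n = 71, Σfm = 638.5, mean = 8.9930
Σfm² = 7755.75
Σf(m − x̄)² = Σfm² − (Σfm)²/n = 7755.75 − 638.5²/71 = 2013.7465
Population variance = 2013.7465 / 71 = 28.3626
Standard deviation = √28.3626 = 5.3257

5.326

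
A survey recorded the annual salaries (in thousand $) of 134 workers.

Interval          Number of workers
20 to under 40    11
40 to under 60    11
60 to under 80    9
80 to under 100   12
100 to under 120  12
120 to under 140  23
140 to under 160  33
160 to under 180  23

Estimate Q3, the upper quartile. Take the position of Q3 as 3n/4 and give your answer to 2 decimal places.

Cumulative frequencies: 11, 22, 31, 43, 55, 78, 111, 134
n = 134; position = 3n/4 = 100.5.
This falls in the class 140 to under 160: L = 140, F = 78, f = 33, h = 20.
Upper quartile ≈ 140 + ((100.5 − 78) / 33) × 20 = 153.6364

153.64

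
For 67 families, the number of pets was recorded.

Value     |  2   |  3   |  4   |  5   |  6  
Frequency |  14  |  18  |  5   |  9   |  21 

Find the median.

4

Cumulative frequencies: 14, 32, 37, 46, 67
n = 67, so the median is the value in position (n+1)/2 = 34.
Position 34 falls at value 4.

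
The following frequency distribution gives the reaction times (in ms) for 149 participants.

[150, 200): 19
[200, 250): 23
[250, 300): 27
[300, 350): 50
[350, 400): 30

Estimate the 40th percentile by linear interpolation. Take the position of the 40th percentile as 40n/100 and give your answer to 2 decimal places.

282.59

Cumulative frequencies: 19, 42, 69, 119, 149
n = 149; position = 40n/100 = 59.6.
This falls in the class [250, 300): L = 250, F = 42, f = 27, h = 50.
40th percentile ≈ 250 + ((59.6 − 42) / 27) × 50 = 282.5926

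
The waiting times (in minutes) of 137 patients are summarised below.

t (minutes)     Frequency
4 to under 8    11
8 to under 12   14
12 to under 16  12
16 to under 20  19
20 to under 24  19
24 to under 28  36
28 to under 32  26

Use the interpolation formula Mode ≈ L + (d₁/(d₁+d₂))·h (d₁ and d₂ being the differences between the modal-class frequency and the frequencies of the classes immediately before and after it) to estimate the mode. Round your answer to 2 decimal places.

Modal class: 24 to under 28 (highest frequency 36).
d₁ = 36 − 19 = 17, d₂ = 36 − 26 = 10
Mode ≈ 24 + (17/(17+10)) × 4 = 24 + 2.5185 = 26.5185

26.52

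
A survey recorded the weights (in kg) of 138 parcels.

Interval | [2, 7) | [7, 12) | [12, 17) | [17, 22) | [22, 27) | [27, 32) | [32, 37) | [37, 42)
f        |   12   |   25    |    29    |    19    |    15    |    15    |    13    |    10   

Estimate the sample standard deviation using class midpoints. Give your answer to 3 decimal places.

Midpoints: 4.5, 9.5, 14.5, 19.5, 24.5, 29.5, 34.5, 39.5
n = 138, Σfm = 2736, mean = 19.8261
Σfm² = 68954.5
Σf(m − x̄)² = Σfm² − (Σfm)²/n = 68954.5 − 2736²/138 = 14710.3261
Sample variance = 14710.3261 / 137 = 107.3746
Standard deviation = √107.3746 = 10.3622

10.362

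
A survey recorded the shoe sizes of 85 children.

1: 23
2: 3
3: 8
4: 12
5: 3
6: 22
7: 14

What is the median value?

Cumulative frequencies: 23, 26, 34, 46, 49, 71, 85
n = 85, so the median is the value in position (n+1)/2 = 43.
Position 43 falls at value 4.

4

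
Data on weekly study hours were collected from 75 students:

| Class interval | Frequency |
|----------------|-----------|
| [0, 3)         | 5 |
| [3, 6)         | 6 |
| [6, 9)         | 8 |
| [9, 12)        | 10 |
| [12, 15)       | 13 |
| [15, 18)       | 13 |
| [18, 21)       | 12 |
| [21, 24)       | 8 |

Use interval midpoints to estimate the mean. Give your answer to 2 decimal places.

Midpoints: 1.5, 4.5, 7.5, 10.5, 13.5, 16.5, 19.5, 22.5
Σfm = 5×1.5 + 6×4.5 + 8×7.5 + 10×10.5 + 13×13.5 + 13×16.5 + 12×19.5 + 8×22.5 = 1003.5
n = Σf = 75
Mean = 1003.5 / 75 = 13.3800

13.38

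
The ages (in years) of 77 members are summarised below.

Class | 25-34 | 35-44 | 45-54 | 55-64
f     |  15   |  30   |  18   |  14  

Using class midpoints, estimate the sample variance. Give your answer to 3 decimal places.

100.684

Midpoints: 29.5, 39.5, 49.5, 59.5
n = 77, Σfm = 3351.5, mean = 43.5260
Σfm² = 153529.25
Σf(m − x̄)² = Σfm² − (Σfm)²/n = 153529.25 − 3351.5²/77 = 7651.9481
Sample variance = 7651.9481 / 76 = 100.6835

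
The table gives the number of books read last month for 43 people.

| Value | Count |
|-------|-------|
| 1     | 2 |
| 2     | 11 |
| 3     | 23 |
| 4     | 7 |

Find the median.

Cumulative frequencies: 2, 13, 36, 43
n = 43, so the median is the value in position (n+1)/2 = 22.
Position 22 falls at value 3.

3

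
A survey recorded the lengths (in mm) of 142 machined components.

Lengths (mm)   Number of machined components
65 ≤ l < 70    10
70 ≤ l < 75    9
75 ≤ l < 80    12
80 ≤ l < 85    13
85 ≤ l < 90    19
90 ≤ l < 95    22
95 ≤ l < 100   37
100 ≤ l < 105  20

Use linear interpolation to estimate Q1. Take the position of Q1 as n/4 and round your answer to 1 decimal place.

81.7

Cumulative frequencies: 10, 19, 31, 44, 63, 85, 122, 142
n = 142; position = n/4 = 35.5.
This falls in the class 80 ≤ l < 85: L = 80, F = 31, f = 13, h = 5.
Lower quartile ≈ 80 + ((35.5 − 31) / 13) × 5 = 81.7308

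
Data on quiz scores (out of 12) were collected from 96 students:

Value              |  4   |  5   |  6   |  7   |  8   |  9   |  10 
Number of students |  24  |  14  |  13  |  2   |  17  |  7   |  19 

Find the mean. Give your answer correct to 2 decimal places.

6.74

Values: 4, 5, 6, 7, 8, 9, 10
Σfx = 24×4 + 14×5 + 13×6 + 2×7 + 17×8 + 7×9 + 19×10 = 647
n = Σf = 96
Mean = 647 / 96 = 6.7396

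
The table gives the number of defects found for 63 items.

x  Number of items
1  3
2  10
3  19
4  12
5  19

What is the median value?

Cumulative frequencies: 3, 13, 32, 44, 63
n = 63, so the median is the value in position (n+1)/2 = 32.
Position 32 falls at value 3.

3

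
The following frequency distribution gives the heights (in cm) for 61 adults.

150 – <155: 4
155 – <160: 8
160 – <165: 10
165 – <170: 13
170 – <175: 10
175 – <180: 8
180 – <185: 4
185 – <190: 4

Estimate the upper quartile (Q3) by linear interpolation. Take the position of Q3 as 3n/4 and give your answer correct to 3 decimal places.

175.469

Cumulative frequencies: 4, 12, 22, 35, 45, 53, 57, 61
n = 61; position = 3n/4 = 45.75.
This falls in the class 175 – <180: L = 175, F = 45, f = 8, h = 5.
Upper quartile ≈ 175 + ((45.75 − 45) / 8) × 5 = 175.4688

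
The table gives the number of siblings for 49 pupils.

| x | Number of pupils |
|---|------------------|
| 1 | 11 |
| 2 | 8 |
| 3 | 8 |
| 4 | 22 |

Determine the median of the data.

Cumulative frequencies: 11, 19, 27, 49
n = 49, so the median is the value in position (n+1)/2 = 25.
Position 25 falls at value 3.

3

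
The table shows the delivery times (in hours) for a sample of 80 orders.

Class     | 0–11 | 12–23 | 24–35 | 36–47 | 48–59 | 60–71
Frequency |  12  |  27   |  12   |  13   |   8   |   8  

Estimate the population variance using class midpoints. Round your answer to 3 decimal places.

Midpoints: 5.5, 17.5, 29.5, 41.5, 53.5, 65.5
n = 80, Σfm = 2384, mean = 29.8000
Σfm² = 98684
Σf(m − x̄)² = Σfm² − (Σfm)²/n = 98684 − 2384²/80 = 27640.8000
Population variance = 27640.8000 / 80 = 345.5100

345.510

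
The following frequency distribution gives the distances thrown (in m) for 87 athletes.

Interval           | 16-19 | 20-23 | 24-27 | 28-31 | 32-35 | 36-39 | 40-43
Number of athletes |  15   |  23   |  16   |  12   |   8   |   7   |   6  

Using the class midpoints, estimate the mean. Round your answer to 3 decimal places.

26.420

Midpoints: 17.5, 21.5, 25.5, 29.5, 33.5, 37.5, 41.5
Σfm = 15×17.5 + 23×21.5 + 16×25.5 + 12×29.5 + 8×33.5 + 7×37.5 + 6×41.5 = 2298.5
n = Σf = 87
Mean = 2298.5 / 87 = 26.4195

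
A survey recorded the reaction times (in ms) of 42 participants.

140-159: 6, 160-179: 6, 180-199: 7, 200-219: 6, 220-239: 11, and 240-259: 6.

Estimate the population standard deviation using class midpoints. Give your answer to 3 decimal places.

Midpoints: 149.5, 169.5, 189.5, 209.5, 229.5, 249.5
n = 42, Σfm = 8519, mean = 202.8333
Σfm² = 1774070.5
Σf(m − x̄)² = Σfm² − (Σfm)²/n = 1774070.5 − 8519²/42 = 46133.3333
Population variance = 46133.3333 / 42 = 1098.4127
Standard deviation = √1098.4127 = 33.1423

33.142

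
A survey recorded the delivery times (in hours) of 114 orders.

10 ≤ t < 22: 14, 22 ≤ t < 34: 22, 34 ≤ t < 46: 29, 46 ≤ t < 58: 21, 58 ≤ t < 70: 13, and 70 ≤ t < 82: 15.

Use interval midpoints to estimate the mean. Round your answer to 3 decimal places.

44.421

Midpoints: 16, 28, 40, 52, 64, 76
Σfm = 14×16 + 22×28 + 29×40 + 21×52 + 13×64 + 15×76 = 5064
n = Σf = 114
Mean = 5064 / 114 = 44.4211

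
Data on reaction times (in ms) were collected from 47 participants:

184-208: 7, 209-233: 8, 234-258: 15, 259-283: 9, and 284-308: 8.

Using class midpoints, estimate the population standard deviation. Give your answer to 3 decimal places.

31.959

Midpoints: 196, 221, 246, 271, 296
n = 47, Σfm = 11637, mean = 247.5957
Σfm² = 2929277
Σf(m − x̄)² = Σfm² − (Σfm)²/n = 2929277 − 11637²/47 = 48005.3191
Population variance = 48005.3191 / 47 = 1021.3898
Standard deviation = √1021.3898 = 31.9592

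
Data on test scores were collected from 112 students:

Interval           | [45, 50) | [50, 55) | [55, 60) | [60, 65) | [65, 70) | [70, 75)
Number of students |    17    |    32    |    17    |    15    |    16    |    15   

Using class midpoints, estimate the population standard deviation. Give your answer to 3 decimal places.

Midpoints: 47.5, 52.5, 57.5, 62.5, 67.5, 72.5
n = 112, Σfm = 6570, mean = 58.6607
Σfm² = 393100
Σf(m − x̄)² = Σfm² − (Σfm)²/n = 393100 − 6570²/112 = 7699.1071
Population variance = 7699.1071 / 112 = 68.7420
Standard deviation = √68.7420 = 8.2911

8.291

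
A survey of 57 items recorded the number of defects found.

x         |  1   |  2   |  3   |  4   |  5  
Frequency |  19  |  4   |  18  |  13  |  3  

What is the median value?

Cumulative frequencies: 19, 23, 41, 54, 57
n = 57, so the median is the value in position (n+1)/2 = 29.
Position 29 falls at value 3.

3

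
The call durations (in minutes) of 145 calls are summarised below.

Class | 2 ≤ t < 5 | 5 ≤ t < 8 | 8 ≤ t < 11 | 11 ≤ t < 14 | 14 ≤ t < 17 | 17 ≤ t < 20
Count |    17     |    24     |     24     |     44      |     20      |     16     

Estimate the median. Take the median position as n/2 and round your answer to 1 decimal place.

Cumulative frequencies: 17, 41, 65, 109, 129, 145
n = 145; position = n/2 = 72.5.
This falls in the class 11 ≤ t < 14: L = 11, F = 65, f = 44, h = 3.
Median ≈ 11 + ((72.5 − 65) / 44) × 3 = 11.5114

11.5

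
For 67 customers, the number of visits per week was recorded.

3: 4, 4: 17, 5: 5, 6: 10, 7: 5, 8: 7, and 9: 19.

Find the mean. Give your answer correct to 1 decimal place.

Values: 3, 4, 5, 6, 7, 8, 9
Σfx = 4×3 + 17×4 + 5×5 + 10×6 + 5×7 + 7×8 + 19×9 = 427
n = Σf = 67
Mean = 427 / 67 = 6.3731

6.4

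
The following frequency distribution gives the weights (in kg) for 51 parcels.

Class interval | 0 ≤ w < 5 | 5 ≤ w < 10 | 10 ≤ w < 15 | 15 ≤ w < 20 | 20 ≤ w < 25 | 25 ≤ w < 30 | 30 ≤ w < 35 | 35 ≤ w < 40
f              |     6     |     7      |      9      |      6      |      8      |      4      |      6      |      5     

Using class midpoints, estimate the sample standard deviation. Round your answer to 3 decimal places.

Midpoints: 2.5, 7.5, 12.5, 17.5, 22.5, 27.5, 32.5, 37.5
n = 51, Σfm = 957.5, mean = 18.7745
Σfm² = 24118.75
Σf(m − x̄)² = Σfm² − (Σfm)²/n = 24118.75 − 957.5²/51 = 6142.1569
Sample variance = 6142.1569 / 50 = 122.8431
Standard deviation = √122.8431 = 11.0835

11.083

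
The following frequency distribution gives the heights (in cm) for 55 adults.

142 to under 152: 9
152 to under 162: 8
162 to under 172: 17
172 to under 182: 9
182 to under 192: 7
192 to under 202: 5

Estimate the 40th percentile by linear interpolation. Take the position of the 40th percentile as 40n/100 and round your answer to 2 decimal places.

Cumulative frequencies: 9, 17, 34, 43, 50, 55
n = 55; position = 40n/100 = 22.
This falls in the class 162 to under 172: L = 162, F = 17, f = 17, h = 10.
40th percentile ≈ 162 + ((22 − 17) / 17) × 10 = 164.9412

164.94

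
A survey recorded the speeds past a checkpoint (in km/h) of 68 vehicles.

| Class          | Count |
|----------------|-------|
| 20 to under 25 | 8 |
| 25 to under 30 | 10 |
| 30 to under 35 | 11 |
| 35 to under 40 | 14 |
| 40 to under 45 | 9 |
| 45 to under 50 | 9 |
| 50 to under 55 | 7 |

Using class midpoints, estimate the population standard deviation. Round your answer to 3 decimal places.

9.201

Midpoints: 22.5, 27.5, 32.5, 37.5, 42.5, 47.5, 52.5
n = 68, Σfm = 2515, mean = 36.9853
Σfm² = 98775
Σf(m − x̄)² = Σfm² − (Σfm)²/n = 98775 − 2515²/68 = 5756.9853
Population variance = 5756.9853 / 68 = 84.6615
Standard deviation = √84.6615 = 9.2012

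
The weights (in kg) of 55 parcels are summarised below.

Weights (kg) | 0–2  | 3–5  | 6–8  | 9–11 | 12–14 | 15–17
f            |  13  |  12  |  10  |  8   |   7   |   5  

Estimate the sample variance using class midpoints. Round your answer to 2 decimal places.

24.16

Midpoints: 1, 4, 7, 10, 13, 16
n = 55, Σfm = 382, mean = 6.9455
Σfm² = 3958
Σf(m − x̄)² = Σfm² − (Σfm)²/n = 3958 − 382²/55 = 1304.8364
Sample variance = 1304.8364 / 54 = 24.1636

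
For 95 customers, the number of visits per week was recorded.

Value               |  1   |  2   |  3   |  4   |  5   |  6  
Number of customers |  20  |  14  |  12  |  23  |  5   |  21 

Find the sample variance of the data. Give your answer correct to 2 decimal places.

Values: 1, 2, 3, 4, 5, 6
n = 95, Σfx = 327, mean = 3.4421
Σfx² = 1433
Σf(x − x̄)² = Σfx² − (Σfx)²/n = 1433 − 327²/95 = 307.4316
Sample variance = 307.4316 / 94 = 3.2705

3.27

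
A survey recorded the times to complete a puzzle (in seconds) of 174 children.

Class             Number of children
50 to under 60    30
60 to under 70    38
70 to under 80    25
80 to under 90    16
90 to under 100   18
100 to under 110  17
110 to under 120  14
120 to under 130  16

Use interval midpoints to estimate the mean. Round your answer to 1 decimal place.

Midpoints: 55, 65, 75, 85, 95, 105, 115, 125
Σfm = 30×55 + 38×65 + 25×75 + 16×85 + 18×95 + 17×105 + 14×115 + 16×125 = 14460
n = Σf = 174
Mean = 14460 / 174 = 83.1034

83.1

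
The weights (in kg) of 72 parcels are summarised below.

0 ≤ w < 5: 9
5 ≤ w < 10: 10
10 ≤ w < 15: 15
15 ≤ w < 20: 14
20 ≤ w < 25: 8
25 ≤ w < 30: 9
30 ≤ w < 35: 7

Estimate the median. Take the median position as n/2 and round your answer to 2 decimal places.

15.71

Cumulative frequencies: 9, 19, 34, 48, 56, 65, 72
n = 72; position = n/2 = 36.
This falls in the class 15 ≤ w < 20: L = 15, F = 34, f = 14, h = 5.
Median ≈ 15 + ((36 − 34) / 14) × 5 = 15.7143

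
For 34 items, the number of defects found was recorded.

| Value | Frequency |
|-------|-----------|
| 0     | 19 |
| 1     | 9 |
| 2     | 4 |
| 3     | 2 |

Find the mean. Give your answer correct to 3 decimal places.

Values: 0, 1, 2, 3
Σfx = 19×0 + 9×1 + 4×2 + 2×3 = 23
n = Σf = 34
Mean = 23 / 34 = 0.6765

0.676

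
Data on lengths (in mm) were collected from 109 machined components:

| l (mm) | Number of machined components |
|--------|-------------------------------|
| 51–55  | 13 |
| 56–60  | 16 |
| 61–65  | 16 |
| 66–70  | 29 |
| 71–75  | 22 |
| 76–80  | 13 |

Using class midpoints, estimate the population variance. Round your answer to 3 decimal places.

Midpoints: 53, 58, 63, 68, 73, 78
n = 109, Σfm = 7217, mean = 66.2110
Σfm² = 484271
Σf(m − x̄)² = Σfm² − (Σfm)²/n = 484271 − 7217²/109 = 6426.1468
Population variance = 6426.1468 / 109 = 58.9555

58.955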